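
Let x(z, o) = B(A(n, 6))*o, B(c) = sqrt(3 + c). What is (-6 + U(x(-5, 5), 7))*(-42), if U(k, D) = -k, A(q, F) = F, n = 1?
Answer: 882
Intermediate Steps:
x(z, o) = 3*o (x(z, o) = sqrt(3 + 6)*o = sqrt(9)*o = 3*o)
(-6 + U(x(-5, 5), 7))*(-42) = (-6 - 3*5)*(-42) = (-6 - 1*15)*(-42) = (-6 - 15)*(-42) = -21*(-42) = 882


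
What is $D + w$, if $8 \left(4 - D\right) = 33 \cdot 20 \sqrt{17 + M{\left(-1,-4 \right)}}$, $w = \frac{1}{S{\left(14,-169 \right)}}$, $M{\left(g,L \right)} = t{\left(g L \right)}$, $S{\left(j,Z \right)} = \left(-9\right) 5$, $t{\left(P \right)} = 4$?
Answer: $\frac{179}{45} - \frac{165 \sqrt{21}}{2} \approx -374.08$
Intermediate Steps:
$S{\left(j,Z \right)} = -45$
$M{\left(g,L \right)} = 4$
$w = - \frac{1}{45}$ ($w = \frac{1}{-45} = - \frac{1}{45} \approx -0.022222$)
$D = 4 - \frac{165 \sqrt{21}}{2}$ ($D = 4 - \frac{33 \cdot 20 \sqrt{17 + 4}}{8} = 4 - \frac{660 \sqrt{21}}{8} = 4 - \frac{165 \sqrt{21}}{2} \approx -374.06$)
$D + w = \left(4 - \frac{165 \sqrt{21}}{2}\right) - \frac{1}{45} = \frac{179}{45} - \frac{165 \sqrt{21}}{2}$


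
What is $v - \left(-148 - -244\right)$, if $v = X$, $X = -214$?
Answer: $-310$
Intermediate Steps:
$v = -214$
$v - \left(-148 - -244\right) = -214 - \left(-148 - -244\right) = -214 - \left(-148 + 244\right) = -214 - 96 = -310$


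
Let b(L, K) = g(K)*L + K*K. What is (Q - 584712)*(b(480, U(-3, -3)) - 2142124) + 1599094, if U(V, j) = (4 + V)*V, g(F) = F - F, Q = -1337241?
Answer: 4117045949689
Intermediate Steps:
g(F) = 0
U(V, j) = V*(4 + V)
b(L, K) = K**2 (b(L, K) = 0*L + K*K = 0 + K**2 = K**2)
(Q - 584712)*(b(480, U(-3, -3)) - 2142124) + 1599094 = (-1337241 - 584712)*((-3*(4 - 3))**2 - 2142124) + 1599094 = -1921953*((-3*1)**2 - 2142124) + 1599094 = -1921953*((-3)**2 - 2142124) + 1599094 = -1921953*(9 - 2142124) + 1599094 = -1921953*(-2142115) + 1599094 = 4117044350595 + 1599094 = 4117045949689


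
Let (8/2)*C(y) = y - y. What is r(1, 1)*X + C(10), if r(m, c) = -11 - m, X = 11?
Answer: -132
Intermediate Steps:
C(y) = 0 (C(y) = (y - y)/4 = (¼)*0 = 0)
r(1, 1)*X + C(10) = (-11 - 1*1)*11 + 0 = (-11 - 1)*11 + 0 = -12*11 + 0 = -132 + 0 = -132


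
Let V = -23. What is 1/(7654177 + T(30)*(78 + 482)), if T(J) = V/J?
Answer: 3/22961243 ≈ 1.3065e-7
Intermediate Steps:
T(J) = -23/J
1/(7654177 + T(30)*(78 + 482)) = 1/(7654177 + (-23/30)*(78 + 482)) = 1/(7654177 - 23*1/30*560) = 1/(7654177 - 23/30*560) = 1/(7654177 - 1288/3) = 1/(22961243/3) = 3/22961243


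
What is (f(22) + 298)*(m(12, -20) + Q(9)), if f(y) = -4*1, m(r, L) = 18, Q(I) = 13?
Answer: 9114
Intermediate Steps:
f(y) = -4
(f(22) + 298)*(m(12, -20) + Q(9)) = (-4 + 298)*(18 + 13) = 294*31 = 9114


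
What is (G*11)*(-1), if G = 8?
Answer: -88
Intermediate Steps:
(G*11)*(-1) = (8*11)*(-1) = 88*(-1) = -88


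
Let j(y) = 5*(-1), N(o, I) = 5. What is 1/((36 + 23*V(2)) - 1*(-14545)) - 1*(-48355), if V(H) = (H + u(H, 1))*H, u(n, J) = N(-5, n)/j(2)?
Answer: 707288586/14627 ≈ 48355.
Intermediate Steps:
j(y) = -5
u(n, J) = -1 (u(n, J) = 5/(-5) = 5*(-⅕) = -1)
V(H) = H*(-1 + H) (V(H) = (H - 1)*H = (-1 + H)*H = H*(-1 + H))
1/((36 + 23*V(2)) - 1*(-14545)) - 1*(-48355) = 1/((36 + 23*(2*(-1 + 2))) - 1*(-14545)) - 1*(-48355) = 1/((36 + 23*(2*1)) + 14545) + 48355 = 1/((36 + 23*2) + 14545) + 48355 = 1/((36 + 46) + 14545) + 48355 = 1/(82 + 14545) + 48355 = 1/14627 + 48355 = 707288586/14627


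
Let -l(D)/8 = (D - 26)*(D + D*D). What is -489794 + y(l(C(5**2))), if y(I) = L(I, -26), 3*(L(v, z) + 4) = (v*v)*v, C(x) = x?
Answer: 140606530606/3 ≈ 4.6869e+10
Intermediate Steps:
L(v, z) = -4 + v**3/3 (L(v, z) = -4 + ((v*v)*v)/3 = -4 + (v**2*v)/3 = -4 + v**3/3)
l(D) = -8*(-26 + D)*(D + D**2) (l(D) = -8*(D - 26)*(D + D*D) = -8*(-26 + D)*(D + D**2))
y(I) = -4 + I**3/3
-489794 + y(l(C(5**2))) = -489794 + (-4 + (8*5**2*(26 - (5**2)**2 + 25*5**2))**3/3) = -489794 + (-4 + (8*25*(26 - 1*25**2 + 25*25))**3/3) = -489794 + (-4 + (8*25*(26 - 1*625 + 625))**3/3) = -489794 + (-4 + (8*25*(26 - 625 + 625))**3/3) = -489794 + (-4 + (8*25*26)**3/3) = -489794 + (-4 + (1/3)*5200**3) = -489794 + (-4 + (1/3)*140608000000) = -489794 + (-4 + 140608000000/3) = -489794 + 140607999988/3 = 140606530606/3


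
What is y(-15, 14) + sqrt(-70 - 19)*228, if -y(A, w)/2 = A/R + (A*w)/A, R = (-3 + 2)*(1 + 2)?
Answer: -38 + 228*I*sqrt(89) ≈ -38.0 + 2150.9*I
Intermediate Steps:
R = -3 (R = -1*3 = -3)
y(A, w) = -2*w + 2*A/3 (y(A, w) = -2*(A/(-3) + (A*w)/A) = -2*(A*(-1/3) + w) = -2*(-A/3 + w) = -2*(w - A/3) = -2*w + 2*A/3)
y(-15, 14) + sqrt(-70 - 19)*228 = (-2*14 + (2/3)*(-15)) + sqrt(-70 - 19)*228 = (-28 - 10) + sqrt(-89)*228 = -38 + (I*sqrt(89))*228 = -38 + 228*I*sqrt(89)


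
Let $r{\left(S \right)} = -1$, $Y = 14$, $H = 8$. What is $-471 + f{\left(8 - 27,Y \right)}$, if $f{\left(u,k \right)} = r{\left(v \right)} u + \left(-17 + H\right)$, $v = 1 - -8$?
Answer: $-461$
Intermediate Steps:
$v = 9$ ($v = 1 + 8 = 9$)
$f{\left(u,k \right)} = -9 - u$ ($f{\left(u,k \right)} = - u + \left(-17 + 8\right) = - u - 9 = -9 - u$)
$-471 + f{\left(8 - 27,Y \right)} = -471 - -10 = -471 + \left(-9 + 19\right) = -471 + 10 = -461$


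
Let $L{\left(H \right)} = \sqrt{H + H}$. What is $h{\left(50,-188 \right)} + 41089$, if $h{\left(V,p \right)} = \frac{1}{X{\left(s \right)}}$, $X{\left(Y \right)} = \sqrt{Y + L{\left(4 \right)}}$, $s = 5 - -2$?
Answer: $41089 + \frac{1}{\sqrt{7 + 2 \sqrt{2}}} \approx 41089.0$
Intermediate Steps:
$L{\left(H \right)} = \sqrt{2} \sqrt{H}$ ($L{\left(H \right)} = \sqrt{2 H} = \sqrt{2} \sqrt{H}$)
$s = 7$ ($s = 5 + 2 = 7$)
$X{\left(Y \right)} = \sqrt{Y + 2 \sqrt{2}}$ ($X{\left(Y \right)} = \sqrt{Y + \sqrt{2} \sqrt{4}} = \sqrt{Y + \sqrt{2} \cdot 2} = \sqrt{Y + 2 \sqrt{2}}$)
$h{\left(V,p \right)} = \frac{1}{\sqrt{7 + 2 \sqrt{2}}}$
$h{\left(50,-188 \right)} + 41089 = \frac{1}{\sqrt{7 + 2 \sqrt{2}}} + 41089 = 41089 + \frac{1}{\sqrt{7 + 2 \sqrt{2}}}$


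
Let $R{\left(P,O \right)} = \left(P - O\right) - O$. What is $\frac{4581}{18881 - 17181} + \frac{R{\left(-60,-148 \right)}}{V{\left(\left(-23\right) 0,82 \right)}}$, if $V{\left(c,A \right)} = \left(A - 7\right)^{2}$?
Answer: $\frac{1046773}{382500} \approx 2.7367$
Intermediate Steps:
$V{\left(c,A \right)} = \left(-7 + A\right)^{2}$
$R{\left(P,O \right)} = P - 2 O$
$\frac{4581}{18881 - 17181} + \frac{R{\left(-60,-148 \right)}}{V{\left(\left(-23\right) 0,82 \right)}} = \frac{4581}{18881 - 17181} + \frac{-60 - -296}{\left(-7 + 82\right)^{2}} = \frac{4581}{18881 - 17181} + \frac{-60 + 296}{75^{2}} = \frac{4581}{1700} + \frac{236}{5625} = \frac{1046773}{382500}$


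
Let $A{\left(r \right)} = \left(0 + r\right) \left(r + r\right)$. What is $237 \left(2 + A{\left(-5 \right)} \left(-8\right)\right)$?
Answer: $-94326$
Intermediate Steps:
$A{\left(r \right)} = 2 r^{2}$ ($A{\left(r \right)} = r 2 r = 2 r^{2}$)
$237 \left(2 + A{\left(-5 \right)} \left(-8\right)\right) = 237 \left(2 + 2 \left(-5\right)^{2} \left(-8\right)\right) = 237 \left(2 + 2 \cdot 25 \left(-8\right)\right) = 237 \left(2 + 50 \left(-8\right)\right) = 237 \left(2 - 400\right) = 237 \left(-398\right) = -94326$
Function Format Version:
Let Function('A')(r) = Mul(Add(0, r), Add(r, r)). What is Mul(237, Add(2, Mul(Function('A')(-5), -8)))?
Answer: -94326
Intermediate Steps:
Function('A')(r) = Mul(2, Pow(r, 2)) (Function('A')(r) = Mul(r, Mul(2, r)) = Mul(2, Pow(r, 2)))
Mul(237, Add(2, Mul(Function('A')(-5), -8))) = Mul(237, Add(2, Mul(Mul(2, Pow(-5, 2)), -8))) = Mul(237, Add(2, Mul(Mul(2, 25), -8))) = Mul(237, Add(2, Mul(50, -8))) = Mul(237, Add(2, -400)) = Mul(237, -398) = -94326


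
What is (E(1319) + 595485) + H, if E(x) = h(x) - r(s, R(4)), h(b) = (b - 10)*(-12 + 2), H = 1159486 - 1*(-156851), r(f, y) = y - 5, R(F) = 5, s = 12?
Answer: 1898732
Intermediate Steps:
r(f, y) = -5 + y
H = 1316337 (H = 1159486 + 156851 = 1316337)
h(b) = 100 - 10*b (h(b) = (-10 + b)*(-10) = 100 - 10*b)
E(x) = 100 - 10*x (E(x) = (100 - 10*x) - (-5 + 5) = (100 - 10*x) - 1*0 = (100 - 10*x) + 0 = 100 - 10*x)
(E(1319) + 595485) + H = ((100 - 10*1319) + 595485) + 1316337 = ((100 - 13190) + 595485) + 1316337 = (-13090 + 595485) + 1316337 = 582395 + 1316337 = 1898732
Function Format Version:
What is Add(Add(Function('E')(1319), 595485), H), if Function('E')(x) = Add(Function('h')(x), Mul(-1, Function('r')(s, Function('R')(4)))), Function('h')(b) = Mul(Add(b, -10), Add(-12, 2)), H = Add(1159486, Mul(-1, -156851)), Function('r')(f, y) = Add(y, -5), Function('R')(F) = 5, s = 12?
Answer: 1898732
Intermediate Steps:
Function('r')(f, y) = Add(-5, y)
H = 1316337 (H = Add(1159486, 156851) = 1316337)
Function('h')(b) = Add(100, Mul(-10, b)) (Function('h')(b) = Mul(Add(-10, b), -10) = Add(100, Mul(-10, b)))
Function('E')(x) = Add(100, Mul(-10, x)) (Function('E')(x) = Add(Add(100, Mul(-10, x)), Mul(-1, Add(-5, 5))) = Add(Add(100, Mul(-10, x)), Mul(-1, 0)) = Add(Add(100, Mul(-10, x)), 0) = Add(100, Mul(-10, x)))
Add(Add(Function('E')(1319), 595485), H) = Add(Add(Add(100, Mul(-10, 1319)), 595485), 1316337) = Add(Add(Add(100, -13190), 595485), 1316337) = Add(Add(-13090, 595485), 1316337) = Add(582395, 1316337) = 1898732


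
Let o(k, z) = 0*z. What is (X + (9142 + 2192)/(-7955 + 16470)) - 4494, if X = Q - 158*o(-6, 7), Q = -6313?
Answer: -92010271/8515 ≈ -10806.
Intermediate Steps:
o(k, z) = 0
X = -6313 (X = -6313 - 158*0 = -6313 - 1*0 = -6313 + 0 = -6313)
(X + (9142 + 2192)/(-7955 + 16470)) - 4494 = (-6313 + (9142 + 2192)/(-7955 + 16470)) - 4494 = (-6313 + 11334/8515) - 4494 = -53743861/8515 - 4494 = -92010271/8515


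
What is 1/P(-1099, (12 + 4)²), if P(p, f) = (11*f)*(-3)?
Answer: -1/8448 ≈ -0.00011837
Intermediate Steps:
P(p, f) = -33*f
1/P(-1099, (12 + 4)²) = 1/(-33*(12 + 4)²) = 1/(-33*16²) = 1/(-33*256) = 1/(-8448) = -1/8448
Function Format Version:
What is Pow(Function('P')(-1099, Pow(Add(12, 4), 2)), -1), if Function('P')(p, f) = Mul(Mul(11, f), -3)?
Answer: Rational(-1, 8448) ≈ -0.00011837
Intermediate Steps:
Function('P')(p, f) = Mul(-33, f)
Pow(Function('P')(-1099, Pow(Add(12, 4), 2)), -1) = Pow(Mul(-33, Pow(Add(12, 4), 2)), -1) = Pow(Mul(-33, Pow(16, 2)), -1) = Pow(Mul(-33, 256), -1) = Pow(-8448, -1) = Rational(-1, 8448)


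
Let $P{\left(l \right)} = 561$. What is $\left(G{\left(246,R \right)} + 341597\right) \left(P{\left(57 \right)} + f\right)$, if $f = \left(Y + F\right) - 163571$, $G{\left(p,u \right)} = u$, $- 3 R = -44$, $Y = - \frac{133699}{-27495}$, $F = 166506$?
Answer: $\frac{419773371059}{351} \approx 1.1959 \cdot 10^{9}$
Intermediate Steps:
$Y = \frac{133699}{27495}$ ($Y = \left(-133699\right) \left(- \frac{1}{27495}\right) = \frac{133699}{27495} \approx 4.8627$)
$R = \frac{44}{3}$ ($R = \left(- \frac{1}{3}\right) \left(-44\right) = \frac{44}{3} \approx 14.667$)
$f = \frac{80831524}{27495}$ ($f = \left(\frac{133699}{27495} + 166506\right) - 163571 = \frac{4578216169}{27495} - 163571 = \frac{80831524}{27495} \approx 2939.9$)
$\left(G{\left(246,R \right)} + 341597\right) \left(P{\left(57 \right)} + f\right) = \left(\frac{44}{3} + 341597\right) \left(561 + \frac{80831524}{27495}\right) = \frac{1024835}{3} \cdot \frac{96256219}{27495} = \frac{419773371059}{351}$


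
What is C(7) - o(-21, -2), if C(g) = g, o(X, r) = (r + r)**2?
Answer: -9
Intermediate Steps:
o(X, r) = 4*r**2 (o(X, r) = (2*r)**2 = 4*r**2)
C(7) - o(-21, -2) = 7 - 4*(-2)**2 = 7 - 4*4 = 7 - 1*16 = 7 - 16 = -9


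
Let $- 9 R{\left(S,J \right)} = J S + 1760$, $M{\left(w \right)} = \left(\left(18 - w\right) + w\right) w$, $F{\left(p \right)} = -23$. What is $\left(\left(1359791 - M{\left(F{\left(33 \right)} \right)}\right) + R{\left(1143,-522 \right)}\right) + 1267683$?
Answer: $\frac{24245878}{9} \approx 2.694 \cdot 10^{6}$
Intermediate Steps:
$M{\left(w \right)} = 18 w$
$R{\left(S,J \right)} = - \frac{1760}{9} - \frac{J S}{9}$ ($R{\left(S,J \right)} = - \frac{J S + 1760}{9} = - \frac{1760 + J S}{9} = - \frac{1760}{9} - \frac{J S}{9}$)
$\left(\left(1359791 - M{\left(F{\left(33 \right)} \right)}\right) + R{\left(1143,-522 \right)}\right) + 1267683 = \left(\left(1359791 - 18 \left(-23\right)\right) - \left(\frac{1760}{9} - 66294\right)\right) + 1267683 = \left(\left(1359791 - -414\right) + \left(- \frac{1760}{9} + 66294\right)\right) + 1267683 = \left(\left(1359791 + 414\right) + \frac{594886}{9}\right) + 1267683 = \left(1360205 + \frac{594886}{9}\right) + 1267683 = \frac{12836731}{9} + 1267683 = \frac{24245878}{9}$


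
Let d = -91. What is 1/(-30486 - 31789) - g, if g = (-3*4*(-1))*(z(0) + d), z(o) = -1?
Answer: 68751599/62275 ≈ 1104.0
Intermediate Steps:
g = -1104 (g = (-3*4*(-1))*(-1 - 91) = -12*(-1)*(-92) = 12*(-92) = -1104)
1/(-30486 - 31789) - g = 1/(-30486 - 31789) - 1*(-1104) = 1/(-62275) + 1104 = -1/62275 + 1104 = 68751599/62275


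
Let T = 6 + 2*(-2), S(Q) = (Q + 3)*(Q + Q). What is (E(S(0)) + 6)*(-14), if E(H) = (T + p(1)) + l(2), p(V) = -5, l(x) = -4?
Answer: 14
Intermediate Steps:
S(Q) = 2*Q*(3 + Q) (S(Q) = (3 + Q)*(2*Q) = 2*Q*(3 + Q))
T = 2 (T = 6 - 4 = 2)
E(H) = -7 (E(H) = (2 - 5) - 4 = -3 - 4 = -7)
(E(S(0)) + 6)*(-14) = (-7 + 6)*(-14) = -1*(-14) = 14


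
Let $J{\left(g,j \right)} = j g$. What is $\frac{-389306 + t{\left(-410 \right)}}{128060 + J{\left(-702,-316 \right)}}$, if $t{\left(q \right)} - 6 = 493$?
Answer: $- \frac{388807}{349892} \approx -1.1112$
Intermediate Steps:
$J{\left(g,j \right)} = g j$
$t{\left(q \right)} = 499$ ($t{\left(q \right)} = 6 + 493 = 499$)
$\frac{-389306 + t{\left(-410 \right)}}{128060 + J{\left(-702,-316 \right)}} = \frac{-389306 + 499}{128060 - -221832} = - \frac{388807}{128060 + 221832} = - \frac{388807}{349892}$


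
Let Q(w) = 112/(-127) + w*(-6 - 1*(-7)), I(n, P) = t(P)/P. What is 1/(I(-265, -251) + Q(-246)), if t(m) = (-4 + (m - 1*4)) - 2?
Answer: -31877/7836707 ≈ -0.0040677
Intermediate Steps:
t(m) = -10 + m (t(m) = (-4 + (m - 4)) - 2 = (-4 + (-4 + m)) - 2 = (-8 + m) - 2 = -10 + m)
I(n, P) = (-10 + P)/P
Q(w) = -112/127 + w (Q(w) = 112*(-1/127) + w*(-6 + 7) = -112/127 + w*1 = -112/127 + w)
1/(I(-265, -251) + Q(-246)) = 1/((-10 - 251)/(-251) + (-112/127 - 246)) = 1/(-1/251*(-261) - 31354/127) = 1/(261/251 - 31354/127) = 1/(-7836707/31877) = -31877/7836707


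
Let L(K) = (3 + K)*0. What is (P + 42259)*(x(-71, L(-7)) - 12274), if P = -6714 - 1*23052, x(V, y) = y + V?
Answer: -154226085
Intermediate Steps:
L(K) = 0
x(V, y) = V + y
P = -29766 (P = -6714 - 23052 = -29766)
(P + 42259)*(x(-71, L(-7)) - 12274) = (-29766 + 42259)*((-71 + 0) - 12274) = 12493*(-71 - 12274) = 12493*(-12345) = -154226085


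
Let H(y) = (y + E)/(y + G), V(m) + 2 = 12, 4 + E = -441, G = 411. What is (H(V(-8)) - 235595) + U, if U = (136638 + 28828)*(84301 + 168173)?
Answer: 17587539088234/421 ≈ 4.1776e+10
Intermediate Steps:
E = -445 (E = -4 - 441 = -445)
V(m) = 10 (V(m) = -2 + 12 = 10)
U = 41775862884 (U = 165466*252474 = 41775862884)
H(y) = (-445 + y)/(411 + y) (H(y) = (y - 445)/(y + 411) = (-445 + y)/(411 + y))
(H(V(-8)) - 235595) + U = ((-445 + 10)/(411 + 10) - 235595) + 41775862884 = (-435/421 - 235595) + 41775862884 = -99185930/421 + 41775862884 = 17587539088234/421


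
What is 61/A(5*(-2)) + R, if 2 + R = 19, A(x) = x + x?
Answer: 279/20 ≈ 13.950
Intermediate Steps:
A(x) = 2*x
R = 17 (R = -2 + 19 = 17)
61/A(5*(-2)) + R = 61/((2*(5*(-2)))) + 17 = 61/((2*(-10))) + 17 = 61/(-20) + 17 = 61*(-1/20) + 17 = -61/20 + 17 = 279/20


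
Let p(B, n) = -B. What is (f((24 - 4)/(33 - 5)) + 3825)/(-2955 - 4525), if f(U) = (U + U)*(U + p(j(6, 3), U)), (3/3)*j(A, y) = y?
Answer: -37453/73304 ≈ -0.51093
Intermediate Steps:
j(A, y) = y
f(U) = 2*U*(-3 + U) (f(U) = (U + U)*(U - 1*3) = (2*U)*(U - 3) = (2*U)*(-3 + U) = 2*U*(-3 + U))
(f((24 - 4)/(33 - 5)) + 3825)/(-2955 - 4525) = (2*((24 - 4)/(33 - 5))*(-3 + (24 - 4)/(33 - 5)) + 3825)/(-2955 - 4525) = (2*(20/28)*(-3 + 20/28) + 3825)/(-7480) = (2*(20*(1/28))*(-3 + 20*(1/28)) + 3825)*(-1/7480) = (2*(5/7)*(-3 + 5/7) + 3825)*(-1/7480) = (2*(5/7)*(-16/7) + 3825)*(-1/7480) = (-160/49 + 3825)*(-1/7480) = (187265/49)*(-1/7480) = -37453/73304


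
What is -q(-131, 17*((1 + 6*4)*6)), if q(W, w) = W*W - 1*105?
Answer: -17056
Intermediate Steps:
q(W, w) = -105 + W**2 (q(W, w) = W**2 - 105 = -105 + W**2)
-q(-131, 17*((1 + 6*4)*6)) = -(-105 + (-131)**2) = -(-105 + 17161) = -1*17056 = -17056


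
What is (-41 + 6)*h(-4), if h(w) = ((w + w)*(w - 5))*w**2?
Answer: -40320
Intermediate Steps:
h(w) = 2*w**3*(-5 + w) (h(w) = ((2*w)*(-5 + w))*w**2 = (2*w*(-5 + w))*w**2 = 2*w**3*(-5 + w))
(-41 + 6)*h(-4) = (-41 + 6)*(2*(-4)**3*(-5 - 4)) = -70*(-64)*(-9) = -35*1152 = -40320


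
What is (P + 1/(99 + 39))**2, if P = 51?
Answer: 49547521/19044 ≈ 2601.7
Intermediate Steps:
(P + 1/(99 + 39))**2 = (51 + 1/(99 + 39))**2 = (51 + 1/138)**2 = (7039/138)**2 = 49547521/19044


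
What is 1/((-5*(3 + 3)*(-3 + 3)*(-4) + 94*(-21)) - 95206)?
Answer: -1/97180 ≈ -1.0290e-5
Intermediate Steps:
1/((-5*(3 + 3)*(-3 + 3)*(-4) + 94*(-21)) - 95206) = 1/((-30*0*(-4) - 1974) - 95206) = 1/((-5*0*(-4) - 1974) - 95206) = 1/((0*(-4) - 1974) - 95206) = 1/((0 - 1974) - 95206) = 1/(-1974 - 95206) = 1/(-97180) = -1/97180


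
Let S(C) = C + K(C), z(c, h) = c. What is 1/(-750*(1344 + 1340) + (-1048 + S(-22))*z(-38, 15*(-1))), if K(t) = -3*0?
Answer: -1/1972340 ≈ -5.0701e-7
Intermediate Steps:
K(t) = 0
S(C) = C (S(C) = C + 0 = C)
1/(-750*(1344 + 1340) + (-1048 + S(-22))*z(-38, 15*(-1))) = 1/(-750*(1344 + 1340) + (-1048 - 22)*(-38)) = 1/(-750*2684 - 1070*(-38)) = 1/(-2013000 + 40660) = 1/(-1972340) = -1/1972340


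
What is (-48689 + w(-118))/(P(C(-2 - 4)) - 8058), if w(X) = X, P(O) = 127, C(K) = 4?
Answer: 4437/721 ≈ 6.1540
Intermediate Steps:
(-48689 + w(-118))/(P(C(-2 - 4)) - 8058) = (-48689 - 118)/(127 - 8058) = -48807/(-7931) = -48807*(-1/7931) = 4437/721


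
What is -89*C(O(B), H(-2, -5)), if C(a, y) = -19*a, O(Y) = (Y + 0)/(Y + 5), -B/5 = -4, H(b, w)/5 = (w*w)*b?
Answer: 6764/5 ≈ 1352.8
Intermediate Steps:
H(b, w) = 5*b*w² (H(b, w) = 5*((w*w)*b) = 5*(w²*b) = 5*(b*w²) = 5*b*w²)
B = 20 (B = -5*(-4) = 20)
O(Y) = Y/(5 + Y)
-89*C(O(B), H(-2, -5)) = -(-1691)*20/(5 + 20) = -(-1691)*20/25 = -(-1691)*20*(1/25) = -(-1691)*4/5 = -89*(-76/5) = 6764/5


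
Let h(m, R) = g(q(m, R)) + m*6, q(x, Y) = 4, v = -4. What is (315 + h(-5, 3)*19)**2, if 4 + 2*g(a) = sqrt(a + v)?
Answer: 85849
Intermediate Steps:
g(a) = -2 + sqrt(-4 + a)/2 (g(a) = -2 + sqrt(a - 4)/2 = -2 + sqrt(-4 + a)/2)
h(m, R) = -2 + 6*m (h(m, R) = (-2 + sqrt(-4 + 4)/2) + m*6 = (-2 + sqrt(0)/2) + 6*m = (-2 + (1/2)*0) + 6*m = (-2 + 0) + 6*m = -2 + 6*m)
(315 + h(-5, 3)*19)**2 = (315 + (-2 + 6*(-5))*19)**2 = (315 + (-2 - 30)*19)**2 = (315 - 32*19)**2 = (315 - 608)**2 = (-293)**2 = 85849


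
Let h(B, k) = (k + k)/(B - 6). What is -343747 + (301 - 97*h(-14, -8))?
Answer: -1717618/5 ≈ -3.4352e+5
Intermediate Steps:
h(B, k) = 2*k/(-6 + B) (h(B, k) = (2*k)/(-6 + B) = 2*k/(-6 + B))
-343747 + (301 - 97*h(-14, -8)) = -343747 + (301 - 194*(-8)/(-6 - 14)) = -343747 + (301 - 194*(-8)/(-20)) = -343747 + (301 - 194*(-8)*(-1)/20) = -343747 + (301 - 97*⅘) = -343747 + (301 - 388/5) = -343747 + 1117/5 = -1717618/5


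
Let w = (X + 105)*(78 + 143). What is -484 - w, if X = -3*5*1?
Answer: -20374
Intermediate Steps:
X = -15 (X = -15*1 = -15)
w = 19890 (w = (-15 + 105)*(78 + 143) = 90*221 = 19890)
-484 - w = -484 - 1*19890 = -484 - 19890 = -20374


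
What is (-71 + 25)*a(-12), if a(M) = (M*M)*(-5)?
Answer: 33120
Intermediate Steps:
a(M) = -5*M² (a(M) = M²*(-5) = -5*M²)
(-71 + 25)*a(-12) = (-71 + 25)*(-5*(-12)²) = -(-230)*144 = -46*(-720) = 33120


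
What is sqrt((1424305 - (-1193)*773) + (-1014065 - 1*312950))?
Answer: sqrt(1019479) ≈ 1009.7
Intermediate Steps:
sqrt((1424305 - (-1193)*773) + (-1014065 - 1*312950)) = sqrt((1424305 - 1*(-922189)) + (-1014065 - 312950)) = sqrt((1424305 + 922189) - 1327015) = sqrt(2346494 - 1327015) = sqrt(1019479)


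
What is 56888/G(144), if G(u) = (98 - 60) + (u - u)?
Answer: 28444/19 ≈ 1497.1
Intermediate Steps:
G(u) = 38 (G(u) = 38 + 0 = 38)
56888/G(144) = 56888/38 = 56888*(1/38) = 28444/19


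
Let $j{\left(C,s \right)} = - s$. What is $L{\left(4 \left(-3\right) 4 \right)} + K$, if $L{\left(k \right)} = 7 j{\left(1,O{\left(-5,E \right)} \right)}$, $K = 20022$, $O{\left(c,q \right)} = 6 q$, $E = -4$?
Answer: $20190$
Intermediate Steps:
$L{\left(k \right)} = 168$ ($L{\left(k \right)} = 7 \left(- 6 \left(-4\right)\right) = 7 \left(\left(-1\right) \left(-24\right)\right) = 7 \cdot 24 = 168$)
$L{\left(4 \left(-3\right) 4 \right)} + K = 168 + 20022 = 20190$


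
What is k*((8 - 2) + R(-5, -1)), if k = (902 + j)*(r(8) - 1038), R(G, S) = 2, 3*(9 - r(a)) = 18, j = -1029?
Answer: 1051560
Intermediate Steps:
r(a) = 3 (r(a) = 9 - ⅓*18 = 9 - 6 = 3)
k = 131445 (k = (902 - 1029)*(3 - 1038) = -127*(-1035) = 131445)
k*((8 - 2) + R(-5, -1)) = 131445*((8 - 2) + 2) = 131445*(6 + 2) = 131445*8 = 1051560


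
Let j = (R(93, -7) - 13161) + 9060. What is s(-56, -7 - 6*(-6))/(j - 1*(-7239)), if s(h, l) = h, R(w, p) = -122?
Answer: -7/377 ≈ -0.018568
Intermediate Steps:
j = -4223 (j = (-122 - 13161) + 9060 = -13283 + 9060 = -4223)
s(-56, -7 - 6*(-6))/(j - 1*(-7239)) = -56/(-4223 - 1*(-7239)) = -56/(-4223 + 7239) = -56/3016 = -56*1/3016 = -7/377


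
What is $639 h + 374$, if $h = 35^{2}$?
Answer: $783149$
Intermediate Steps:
$h = 1225$
$639 h + 374 = 639 \cdot 1225 + 374 = 782775 + 374 = 783149$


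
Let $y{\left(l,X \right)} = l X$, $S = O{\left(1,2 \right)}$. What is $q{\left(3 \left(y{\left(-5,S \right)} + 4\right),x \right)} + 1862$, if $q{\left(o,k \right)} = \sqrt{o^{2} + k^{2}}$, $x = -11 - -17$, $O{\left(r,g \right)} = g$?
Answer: $1862 + 6 \sqrt{10} \approx 1881.0$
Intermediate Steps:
$S = 2$
$x = 6$ ($x = -11 + 17 = 6$)
$y{\left(l,X \right)} = X l$
$q{\left(o,k \right)} = \sqrt{k^{2} + o^{2}}$
$q{\left(3 \left(y{\left(-5,S \right)} + 4\right),x \right)} + 1862 = \sqrt{6^{2} + \left(3 \left(2 \left(-5\right) + 4\right)\right)^{2}} + 1862 = \sqrt{36 + \left(3 \left(-10 + 4\right)\right)^{2}} + 1862 = \sqrt{36 + \left(3 \left(-6\right)\right)^{2}} + 1862 = \sqrt{36 + \left(-18\right)^{2}} + 1862 = \sqrt{36 + 324} + 1862 = \sqrt{360} + 1862 = 6 \sqrt{10} + 1862 = 1862 + 6 \sqrt{10}$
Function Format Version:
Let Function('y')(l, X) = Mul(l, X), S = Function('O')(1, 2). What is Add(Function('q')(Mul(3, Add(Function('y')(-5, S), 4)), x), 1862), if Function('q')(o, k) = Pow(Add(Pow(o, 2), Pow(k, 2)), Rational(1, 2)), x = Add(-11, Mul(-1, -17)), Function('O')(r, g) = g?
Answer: Add(1862, Mul(6, Pow(10, Rational(1, 2)))) ≈ 1881.0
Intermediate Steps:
S = 2
x = 6 (x = Add(-11, 17) = 6)
Function('y')(l, X) = Mul(X, l)
Function('q')(o, k) = Pow(Add(Pow(k, 2), Pow(o, 2)), Rational(1, 2))
Add(Function('q')(Mul(3, Add(Function('y')(-5, S), 4)), x), 1862) = Add(Pow(Add(Pow(6, 2), Pow(Mul(3, Add(Mul(2, -5), 4)), 2)), Rational(1, 2)), 1862) = Add(Pow(Add(36, Pow(Mul(3, Add(-10, 4)), 2)), Rational(1, 2)), 1862) = Add(Pow(Add(36, Pow(Mul(3, -6), 2)), Rational(1, 2)), 1862) = Add(Pow(Add(36, Pow(-18, 2)), Rational(1, 2)), 1862) = Add(Pow(Add(36, 324), Rational(1, 2)), 1862) = Add(Pow(360, Rational(1, 2)), 1862) = Add(Mul(6, Pow(10, Rational(1, 2))), 1862) = Add(1862, Mul(6, Pow(10, Rational(1, 2))))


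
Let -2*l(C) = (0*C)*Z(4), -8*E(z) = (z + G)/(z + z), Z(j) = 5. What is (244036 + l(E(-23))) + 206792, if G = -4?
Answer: 450828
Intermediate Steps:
E(z) = -(-4 + z)/(16*z) (E(z) = -(z - 4)/(8*(z + z)) = -(-4 + z)/(8*(2*z)) = -(-4 + z)*1/(2*z)/8 = -(-4 + z)/(16*z))
l(C) = 0 (l(C) = -0*C*5/2 = -0*5 = -½*0 = 0)
(244036 + l(E(-23))) + 206792 = (244036 + 0) + 206792 = 244036 + 206792 = 450828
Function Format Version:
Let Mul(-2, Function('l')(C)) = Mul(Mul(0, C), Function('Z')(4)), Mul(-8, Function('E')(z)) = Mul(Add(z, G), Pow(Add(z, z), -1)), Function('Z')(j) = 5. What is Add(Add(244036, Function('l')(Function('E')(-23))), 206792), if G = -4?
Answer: 450828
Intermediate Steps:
Function('E')(z) = Mul(Rational(-1, 16), Pow(z, -1), Add(-4, z)) (Function('E')(z) = Mul(Rational(-1, 8), Mul(Add(z, -4), Pow(Add(z, z), -1))) = Mul(Rational(-1, 8), Mul(Add(-4, z), Pow(Mul(2, z), -1))) = Mul(Rational(-1, 8), Mul(Add(-4, z), Mul(Rational(1, 2), Pow(z, -1)))) = Mul(Rational(-1, 8), Mul(Rational(1, 2), Pow(z, -1), Add(-4, z))) = Mul(Rational(-1, 16), Pow(z, -1), Add(-4, z)))
Function('l')(C) = 0 (Function('l')(C) = Mul(Rational(-1, 2), Mul(Mul(0, C), 5)) = Mul(Rational(-1, 2), Mul(0, 5)) = Mul(Rational(-1, 2), 0) = 0)
Add(Add(244036, Function('l')(Function('E')(-23))), 206792) = Add(Add(244036, 0), 206792) = Add(244036, 206792) = 450828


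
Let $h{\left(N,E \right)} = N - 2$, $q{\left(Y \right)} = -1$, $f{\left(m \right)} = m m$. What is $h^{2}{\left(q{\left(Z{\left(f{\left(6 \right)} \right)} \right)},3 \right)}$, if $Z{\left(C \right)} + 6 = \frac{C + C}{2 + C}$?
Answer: $9$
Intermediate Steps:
$f{\left(m \right)} = m^{2}$
$Z{\left(C \right)} = -6 + \frac{2 C}{2 + C}$ ($Z{\left(C \right)} = -6 + \frac{C + C}{2 + C} = -6 + \frac{2 C}{2 + C}$)
$h{\left(N,E \right)} = -2 + N$ ($h{\left(N,E \right)} = N - 2 = -2 + N$)
$h^{2}{\left(q{\left(Z{\left(f{\left(6 \right)} \right)} \right)},3 \right)} = \left(-2 - 1\right)^{2} = \left(-3\right)^{2} = 9$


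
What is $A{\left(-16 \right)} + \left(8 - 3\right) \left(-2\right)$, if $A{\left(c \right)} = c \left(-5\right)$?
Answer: $70$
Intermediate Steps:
$A{\left(c \right)} = - 5 c$
$A{\left(-16 \right)} + \left(8 - 3\right) \left(-2\right) = \left(-5\right) \left(-16\right) + \left(8 - 3\right) \left(-2\right) = 80 + 5 \left(-2\right) = 80 - 10 = 70$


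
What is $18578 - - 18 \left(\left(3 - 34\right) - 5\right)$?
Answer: $17930$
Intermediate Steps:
$18578 - - 18 \left(\left(3 - 34\right) - 5\right) = 18578 - - 18 \left(-31 - 5\right) = 18578 - \left(-18\right) \left(-36\right) = 18578 - 648 = 17930$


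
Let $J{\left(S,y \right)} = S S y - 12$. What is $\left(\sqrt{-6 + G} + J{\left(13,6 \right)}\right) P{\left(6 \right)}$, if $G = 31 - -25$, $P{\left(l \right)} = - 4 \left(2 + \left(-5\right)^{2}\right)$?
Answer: $-108216 - 540 \sqrt{2} \approx -1.0898 \cdot 10^{5}$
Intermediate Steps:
$P{\left(l \right)} = -108$ ($P{\left(l \right)} = - 4 \left(2 + 25\right) = \left(-4\right) 27 = -108$)
$G = 56$ ($G = 31 + 25 = 56$)
$J{\left(S,y \right)} = -12 + y S^{2}$ ($J{\left(S,y \right)} = S^{2} y - 12 = y S^{2} - 12 = -12 + y S^{2}$)
$\left(\sqrt{-6 + G} + J{\left(13,6 \right)}\right) P{\left(6 \right)} = \left(\sqrt{-6 + 56} - \left(12 - 6 \cdot 13^{2}\right)\right) \left(-108\right) = \left(\sqrt{50} + \left(-12 + 6 \cdot 169\right)\right) \left(-108\right) = \left(5 \sqrt{2} + \left(-12 + 1014\right)\right) \left(-108\right) = \left(5 \sqrt{2} + 1002\right) \left(-108\right) = \left(1002 + 5 \sqrt{2}\right) \left(-108\right) = -108216 - 540 \sqrt{2}$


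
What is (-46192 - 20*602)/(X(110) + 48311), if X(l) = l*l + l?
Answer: -58232/60521 ≈ -0.96218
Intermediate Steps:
X(l) = l + l² (X(l) = l² + l = l + l²)
(-46192 - 20*602)/(X(110) + 48311) = (-46192 - 20*602)/(110*(1 + 110) + 48311) = (-46192 - 12040)/(110*111 + 48311) = -58232/(12210 + 48311) = -58232/60521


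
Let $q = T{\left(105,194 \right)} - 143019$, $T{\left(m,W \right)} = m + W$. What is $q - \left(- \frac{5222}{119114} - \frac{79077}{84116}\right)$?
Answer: $- \frac{714978971248875}{5009696612} \approx -1.4272 \cdot 10^{5}$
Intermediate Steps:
$T{\left(m,W \right)} = W + m$
$q = -142720$ ($q = \left(194 + 105\right) - 143019 = 299 - 143019 = -142720$)
$q - \left(- \frac{5222}{119114} - \frac{79077}{84116}\right) = -142720 - \left(- \frac{5222}{119114} - \frac{79077}{84116}\right) = -142720 - \left(\left(-5222\right) \frac{1}{119114} - \frac{79077}{84116}\right) = -142720 - \left(- \frac{2611}{59557} - \frac{79077}{84116}\right) = -142720 - - \frac{4929215765}{5009696612} = -142720 + \frac{4929215765}{5009696612} = - \frac{714978971248875}{5009696612}$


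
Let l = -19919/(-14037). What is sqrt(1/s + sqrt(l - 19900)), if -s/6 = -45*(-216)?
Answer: sqrt(-109465205 + 454798800*I*sqrt(3920764040097))/2526660 ≈ 8.3983 + 8.3983*I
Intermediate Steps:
l = 19919/14037 (l = -19919*(-1/14037) = 19919/14037 ≈ 1.4190)
s = -58320 (s = -(-270)*(-216) = -6*9720 = -58320)
sqrt(1/s + sqrt(l - 19900)) = sqrt(1/(-58320) + sqrt(19919/14037 - 19900)) = sqrt(-1/58320 + sqrt(-279316381/14037)) = sqrt(-1/58320 + I*sqrt(3920764040097)/14037)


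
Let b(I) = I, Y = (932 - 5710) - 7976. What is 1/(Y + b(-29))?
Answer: -1/12783 ≈ -7.8229e-5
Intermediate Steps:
Y = -12754 (Y = -4778 - 7976 = -12754)
1/(Y + b(-29)) = 1/(-12754 - 29) = 1/(-12783) = -1/12783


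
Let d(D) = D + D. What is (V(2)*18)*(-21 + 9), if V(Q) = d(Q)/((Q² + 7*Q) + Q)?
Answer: -216/5 ≈ -43.200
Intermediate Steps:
d(D) = 2*D
V(Q) = 2*Q/(Q² + 8*Q) (V(Q) = (2*Q)/((Q² + 7*Q) + Q) = (2*Q)/(Q² + 8*Q) = 2*Q/(Q² + 8*Q))
(V(2)*18)*(-21 + 9) = ((2/(8 + 2))*18)*(-21 + 9) = ((2/10)*18)*(-12) = ((2*(⅒))*18)*(-12) = ((⅕)*18)*(-12) = (18/5)*(-12) = -216/5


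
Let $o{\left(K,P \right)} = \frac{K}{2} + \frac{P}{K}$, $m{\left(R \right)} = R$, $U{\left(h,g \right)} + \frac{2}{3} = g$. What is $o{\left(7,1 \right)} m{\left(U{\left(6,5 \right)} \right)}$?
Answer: $\frac{221}{14} \approx 15.786$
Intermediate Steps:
$U{\left(h,g \right)} = - \frac{2}{3} + g$
$o{\left(K,P \right)} = \frac{K}{2} + \frac{P}{K}$ ($o{\left(K,P \right)} = K \frac{1}{2} + \frac{P}{K} = \frac{K}{2} + \frac{P}{K}$)
$o{\left(7,1 \right)} m{\left(U{\left(6,5 \right)} \right)} = \left(\frac{1}{2} \cdot 7 + 1 \cdot \frac{1}{7}\right) \left(- \frac{2}{3} + 5\right) = \left(\frac{7}{2} + 1 \cdot \frac{1}{7}\right) \frac{13}{3} = \left(\frac{7}{2} + \frac{1}{7}\right) \frac{13}{3} = \frac{51}{14} \cdot \frac{13}{3} = \frac{221}{14}$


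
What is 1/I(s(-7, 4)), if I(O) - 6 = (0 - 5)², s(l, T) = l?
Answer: 1/31 ≈ 0.032258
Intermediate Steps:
I(O) = 31 (I(O) = 6 + (0 - 5)² = 6 + (-5)² = 6 + 25 = 31)
1/I(s(-7, 4)) = 1/31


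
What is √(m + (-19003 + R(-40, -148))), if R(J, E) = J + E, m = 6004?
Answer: I*√13187 ≈ 114.83*I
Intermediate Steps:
R(J, E) = E + J
√(m + (-19003 + R(-40, -148))) = √(6004 + (-19003 + (-148 - 40))) = √(6004 + (-19003 - 188)) = √(6004 - 19191) = √(-13187) = I*√13187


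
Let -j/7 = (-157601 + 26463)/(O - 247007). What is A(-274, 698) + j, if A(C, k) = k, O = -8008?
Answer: 177082504/255015 ≈ 694.40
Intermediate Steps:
j = -917966/255015 (j = -7*(-157601 + 26463)/(-8008 - 247007) = -(-917966)/(-255015) = -(-917966)*(-1)/255015 = -7*131138/255015 = -917966/255015 ≈ -3.5997)
A(-274, 698) + j = 698 - 917966/255015 = 177082504/255015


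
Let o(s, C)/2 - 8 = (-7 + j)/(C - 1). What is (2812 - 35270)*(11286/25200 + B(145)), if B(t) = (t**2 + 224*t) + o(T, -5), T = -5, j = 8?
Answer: -3648095503949/2100 ≈ -1.7372e+9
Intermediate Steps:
o(s, C) = 16 + 2/(-1 + C) (o(s, C) = 16 + 2*((-7 + 8)/(C - 1)) = 16 + 2*(1/(-1 + C)) = 16 + 2/(-1 + C))
B(t) = 47/3 + t**2 + 224*t (B(t) = (t**2 + 224*t) + 2*(-7 + 8*(-5))/(-1 - 5) = (t**2 + 224*t) + 2*(-7 - 40)/(-6) = (t**2 + 224*t) + 2*(-1/6)*(-47) = (t**2 + 224*t) + 47/3 = 47/3 + t**2 + 224*t)
(2812 - 35270)*(11286/25200 + B(145)) = (2812 - 35270)*(11286/25200 + (47/3 + 145**2 + 224*145)) = -32458*(11286*(1/25200) + (47/3 + 21025 + 32480)) = -32458*(627/1400 + 160562/3) = -32458*224788681/4200 = -3648095503949/2100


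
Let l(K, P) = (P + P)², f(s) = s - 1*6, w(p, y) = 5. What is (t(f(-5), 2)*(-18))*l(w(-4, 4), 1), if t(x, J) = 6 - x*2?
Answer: -2016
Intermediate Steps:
f(s) = -6 + s (f(s) = s - 6 = -6 + s)
t(x, J) = 6 - 2*x
l(K, P) = 4*P² (l(K, P) = (2*P)² = 4*P²)
(t(f(-5), 2)*(-18))*l(w(-4, 4), 1) = ((6 - 2*(-6 - 5))*(-18))*(4*1²) = ((6 - 2*(-11))*(-18))*(4*1) = ((6 + 22)*(-18))*4 = (28*(-18))*4 = -504*4 = -2016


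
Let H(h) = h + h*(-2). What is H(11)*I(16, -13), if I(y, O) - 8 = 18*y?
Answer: -3256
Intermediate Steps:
H(h) = -h (H(h) = h - 2*h = -h)
I(y, O) = 8 + 18*y
H(11)*I(16, -13) = (-1*11)*(8 + 18*16) = -11*(8 + 288) = -11*296 = -3256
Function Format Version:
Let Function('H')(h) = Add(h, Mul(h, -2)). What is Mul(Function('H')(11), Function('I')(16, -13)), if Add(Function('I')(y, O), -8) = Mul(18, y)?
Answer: -3256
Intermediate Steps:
Function('H')(h) = Mul(-1, h) (Function('H')(h) = Add(h, Mul(-2, h)) = Mul(-1, h))
Function('I')(y, O) = Add(8, Mul(18, y))
Mul(Function('H')(11), Function('I')(16, -13)) = Mul(Mul(-1, 11), Add(8, Mul(18, 16))) = Mul(-11, Add(8, 288)) = Mul(-11, 296) = -3256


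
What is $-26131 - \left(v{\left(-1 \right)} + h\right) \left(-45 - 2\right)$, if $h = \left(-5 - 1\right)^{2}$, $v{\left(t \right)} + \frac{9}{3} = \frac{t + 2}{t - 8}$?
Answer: $- \frac{221267}{9} \approx -24585.0$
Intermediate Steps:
$v{\left(t \right)} = -3 + \frac{2 + t}{-8 + t}$ ($v{\left(t \right)} = -3 + \frac{t + 2}{t - 8} = -3 + \frac{2 + t}{-8 + t}$)
$h = 36$ ($h = \left(-6\right)^{2} = 36$)
$-26131 - \left(v{\left(-1 \right)} + h\right) \left(-45 - 2\right) = -26131 - \left(\frac{2 \left(13 - -1\right)}{-8 - 1} + 36\right) \left(-45 - 2\right) = -26131 - \left(\frac{2 \left(13 + 1\right)}{-9} + 36\right) \left(-47\right) = -26131 - \left(2 \left(- \frac{1}{9}\right) 14 + 36\right) \left(-47\right) = -26131 - \left(- \frac{28}{9} + 36\right) \left(-47\right) = -26131 - \frac{296}{9} \left(-47\right) = -26131 - - \frac{13912}{9} = -26131 + \frac{13912}{9} = - \frac{221267}{9}$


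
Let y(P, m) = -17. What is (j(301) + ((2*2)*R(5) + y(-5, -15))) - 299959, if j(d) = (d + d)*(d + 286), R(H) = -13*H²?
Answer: 52098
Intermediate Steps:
j(d) = 2*d*(286 + d) (j(d) = (2*d)*(286 + d) = 2*d*(286 + d))
(j(301) + ((2*2)*R(5) + y(-5, -15))) - 299959 = (2*301*(286 + 301) + ((2*2)*(-13*5²) - 17)) - 299959 = (2*301*587 + (4*(-13*25) - 17)) - 299959 = (353374 + (4*(-325) - 17)) - 299959 = (353374 + (-1300 - 17)) - 299959 = (353374 - 1317) - 299959 = 352057 - 299959 = 52098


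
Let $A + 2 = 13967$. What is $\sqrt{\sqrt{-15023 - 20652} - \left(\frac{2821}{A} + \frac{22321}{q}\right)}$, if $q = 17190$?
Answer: $\frac{\sqrt{-871457789930 + 2903905840500 i \sqrt{1427}}}{762090} \approx 9.6795 + 9.7567 i$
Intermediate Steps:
$A = 13965$ ($A = -2 + 13967 = 13965$)
$\sqrt{\sqrt{-15023 - 20652} - \left(\frac{2821}{A} + \frac{22321}{q}\right)} = \sqrt{\sqrt{-15023 - 20652} - \left(\frac{403}{1995} + \frac{22321}{17190}\right)} = \sqrt{\sqrt{-35675} - \frac{3430531}{2286270}} = \sqrt{5 i \sqrt{1427} - \frac{3430531}{2286270}} = \sqrt{- \frac{3430531}{2286270} + 5 i \sqrt{1427}}$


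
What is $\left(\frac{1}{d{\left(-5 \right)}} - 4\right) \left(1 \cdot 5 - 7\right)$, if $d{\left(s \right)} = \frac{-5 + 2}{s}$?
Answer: $\frac{14}{3} \approx 4.6667$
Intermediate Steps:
$d{\left(s \right)} = - \frac{3}{s}$
$\left(\frac{1}{d{\left(-5 \right)}} - 4\right) \left(1 \cdot 5 - 7\right) = \left(\frac{1}{\left(-3\right) \frac{1}{-5}} - 4\right) \left(1 \cdot 5 - 7\right) = \left(\frac{1}{\left(-3\right) \left(- \frac{1}{5}\right)} - 4\right) \left(5 - 7\right) = \left(\frac{1}{\frac{3}{5}} - 4\right) \left(-2\right) = \left(\frac{5}{3} - 4\right) \left(-2\right) = \left(- \frac{7}{3}\right) \left(-2\right) = \frac{14}{3}$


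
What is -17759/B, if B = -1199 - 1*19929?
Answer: 17759/21128 ≈ 0.84054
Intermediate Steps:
B = -21128 (B = -1199 - 19929 = -21128)
-17759/B = -17759/(-21128) = -17759*(-1/21128) = 17759/21128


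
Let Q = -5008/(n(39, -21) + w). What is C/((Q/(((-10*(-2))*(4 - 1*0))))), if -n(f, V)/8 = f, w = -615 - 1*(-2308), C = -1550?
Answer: 10702750/313 ≈ 34194.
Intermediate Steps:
w = 1693 (w = -615 + 2308 = 1693)
n(f, V) = -8*f
Q = -5008/1381 (Q = -5008/(-8*39 + 1693) = -5008/(-312 + 1693) = -5008/1381 ≈ -3.6264)
C/((Q/(((-10*(-2))*(4 - 1*0))))) = -1550/((-5008*1/(20*(4 - 1*0))/1381)) = -1550/((-5008*1/(20*(4 + 0))/1381)) = -1550/((-5008/(1381*(20*4)))) = -1550/((-5008/1381/80)) = -1550/((-5008/1381*1/80)) = -1550/(-313/6905) = -1550*(-6905/313) = 10702750/313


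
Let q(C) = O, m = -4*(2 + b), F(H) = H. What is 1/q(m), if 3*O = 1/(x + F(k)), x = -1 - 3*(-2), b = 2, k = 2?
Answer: 21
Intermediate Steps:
x = 5 (x = -1 + 6 = 5)
m = -16 (m = -4*(2 + 2) = -4*4 = -16)
O = 1/21 (O = 1/(3*(5 + 2)) = (⅓)/7 = (⅓)*(⅐) = 1/21 ≈ 0.047619)
q(C) = 1/21
1/q(m) = 1/(1/21) = 21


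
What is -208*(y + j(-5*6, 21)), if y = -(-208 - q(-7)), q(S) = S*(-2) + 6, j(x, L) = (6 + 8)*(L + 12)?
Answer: -143520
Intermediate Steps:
j(x, L) = 168 + 14*L (j(x, L) = 14*(12 + L) = 168 + 14*L)
q(S) = 6 - 2*S (q(S) = -2*S + 6 = 6 - 2*S)
y = 228 (y = -(-208 - (6 - 2*(-7))) = -(-208 - (6 + 14)) = -(-208 - 1*20) = -(-208 - 20) = -1*(-228) = 228)
-208*(y + j(-5*6, 21)) = -208*(228 + (168 + 14*21)) = -208*(228 + (168 + 294)) = -208*(228 + 462) = -208*690 = -143520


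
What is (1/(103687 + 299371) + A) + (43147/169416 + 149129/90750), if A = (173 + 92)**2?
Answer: 2789635685416107827/39723179661000 ≈ 70227.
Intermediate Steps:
A = 70225 (A = 265**2 = 70225)
(1/(103687 + 299371) + A) + (43147/169416 + 149129/90750) = (1/(103687 + 299371) + 70225) + (43147/169416 + 149129/90750) = (1/403058 + 70225) + (43147*(1/169416) + 149129*(1/90750)) = (1/403058 + 70225) + (3319/13032 + 149129/90750) = 28304748051/403058 + 374108063/197109000 = 2789635685416107827/39723179661000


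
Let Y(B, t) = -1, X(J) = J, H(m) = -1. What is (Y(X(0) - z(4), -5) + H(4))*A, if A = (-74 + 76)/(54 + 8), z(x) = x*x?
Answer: -2/31 ≈ -0.064516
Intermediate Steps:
z(x) = x²
A = 1/31 (A = 2/62 = 2*(1/62) = 1/31 ≈ 0.032258)
(Y(X(0) - z(4), -5) + H(4))*A = (-1 - 1)*(1/31) = -2*1/31 = -2/31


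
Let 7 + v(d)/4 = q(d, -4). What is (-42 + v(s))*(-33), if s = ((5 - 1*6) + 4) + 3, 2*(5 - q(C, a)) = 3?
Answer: 1848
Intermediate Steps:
q(C, a) = 7/2 (q(C, a) = 5 - ½*3 = 5 - 3/2 = 7/2)
s = 6 (s = ((5 - 6) + 4) + 3 = (-1 + 4) + 3 = 3 + 3 = 6)
v(d) = -14 (v(d) = -28 + 4*(7/2) = -28 + 14 = -14)
(-42 + v(s))*(-33) = (-42 - 14)*(-33) = -56*(-33) = 1848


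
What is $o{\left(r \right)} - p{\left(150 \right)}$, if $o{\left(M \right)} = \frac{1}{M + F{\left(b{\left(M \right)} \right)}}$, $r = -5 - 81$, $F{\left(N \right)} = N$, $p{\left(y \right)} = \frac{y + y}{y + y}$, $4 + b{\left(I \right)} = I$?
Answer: $- \frac{177}{176} \approx -1.0057$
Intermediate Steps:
$b{\left(I \right)} = -4 + I$
$p{\left(y \right)} = 1$ ($p{\left(y \right)} = \frac{2 y}{2 y} = 2 y \frac{1}{2 y} = 1$)
$r = -86$ ($r = -5 - 81 = -86$)
$o{\left(M \right)} = \frac{1}{-4 + 2 M}$ ($o{\left(M \right)} = \frac{1}{M + \left(-4 + M\right)} = \frac{1}{-4 + 2 M}$)
$o{\left(r \right)} - p{\left(150 \right)} = \frac{1}{2 \left(-2 - 86\right)} - 1 = \frac{1}{2 \left(-88\right)} - 1 = \frac{1}{2} \left(- \frac{1}{88}\right) - 1 = - \frac{1}{176} - 1 = - \frac{177}{176}$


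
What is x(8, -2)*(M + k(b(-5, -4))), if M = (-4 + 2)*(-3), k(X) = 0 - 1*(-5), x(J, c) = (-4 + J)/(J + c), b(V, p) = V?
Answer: 22/3 ≈ 7.3333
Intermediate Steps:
x(J, c) = (-4 + J)/(J + c)
k(X) = 5 (k(X) = 0 + 5 = 5)
M = 6 (M = -2*(-3) = 6)
x(8, -2)*(M + k(b(-5, -4))) = ((-4 + 8)/(8 - 2))*(6 + 5) = (4/6)*11 = ((1/6)*4)*11 = (2/3)*11 = 22/3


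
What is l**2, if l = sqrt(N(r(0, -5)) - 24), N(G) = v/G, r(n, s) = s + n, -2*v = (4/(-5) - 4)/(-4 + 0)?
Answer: -597/25 ≈ -23.880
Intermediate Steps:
v = -3/5 (v = -(4/(-5) - 4)/(2*(-4 + 0)) = -(4*(-1/5) - 4)/(2*(-4)) = -(-4/5 - 4)*(-1)/(2*4) = -(-12)*(-1)/(5*4) = -1/2*6/5 = -3/5 ≈ -0.60000)
r(n, s) = n + s
N(G) = -3/(5*G)
l = I*sqrt(597)/5 (l = sqrt(-3/(5*(0 - 5)) - 24) = sqrt(-3/5/(-5) - 24) = sqrt(-3/5*(-1/5) - 24) = sqrt(3/25 - 24) = sqrt(-597/25) = I*sqrt(597)/5 ≈ 4.8867*I)
l**2 = (I*sqrt(597)/5)**2 = -597/25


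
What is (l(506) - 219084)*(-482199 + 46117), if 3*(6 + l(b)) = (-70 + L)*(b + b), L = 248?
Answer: 208069548988/3 ≈ 6.9356e+10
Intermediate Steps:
l(b) = -6 + 356*b/3 (l(b) = -6 + ((-70 + 248)*(b + b))/3 = -6 + (178*(2*b))/3 = -6 + (356*b)/3 = -6 + 356*b/3)
(l(506) - 219084)*(-482199 + 46117) = ((-6 + (356/3)*506) - 219084)*(-482199 + 46117) = ((-6 + 180136/3) - 219084)*(-436082) = (180118/3 - 219084)*(-436082) = -477134/3*(-436082) = 208069548988/3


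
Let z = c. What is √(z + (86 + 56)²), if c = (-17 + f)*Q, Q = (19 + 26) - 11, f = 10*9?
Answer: 13*√134 ≈ 150.49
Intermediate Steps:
f = 90
Q = 34 (Q = 45 - 11 = 34)
c = 2482 (c = (-17 + 90)*34 = 73*34 = 2482)
z = 2482
√(z + (86 + 56)²) = √(2482 + (86 + 56)²) = √(2482 + 142²) = √(2482 + 20164) = √22646 = 13*√134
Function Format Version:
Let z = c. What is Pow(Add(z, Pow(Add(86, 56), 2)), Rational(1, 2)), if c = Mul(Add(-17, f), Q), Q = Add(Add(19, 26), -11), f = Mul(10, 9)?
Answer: Mul(13, Pow(134, Rational(1, 2))) ≈ 150.49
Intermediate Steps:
f = 90
Q = 34 (Q = Add(45, -11) = 34)
c = 2482 (c = Mul(Add(-17, 90), 34) = Mul(73, 34) = 2482)
z = 2482
Pow(Add(z, Pow(Add(86, 56), 2)), Rational(1, 2)) = Pow(Add(2482, Pow(Add(86, 56), 2)), Rational(1, 2)) = Pow(Add(2482, Pow(142, 2)), Rational(1, 2)) = Pow(Add(2482, 20164), Rational(1, 2)) = Pow(22646, Rational(1, 2)) = Mul(13, Pow(134, Rational(1, 2)))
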